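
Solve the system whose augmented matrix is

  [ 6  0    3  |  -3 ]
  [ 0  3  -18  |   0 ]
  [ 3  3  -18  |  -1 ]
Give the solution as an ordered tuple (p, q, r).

R1 -> 1/6·R1
R3 -> R3 − 3·R1
R2 -> 1/3·R2
R3 -> R3 − 3·R2
R3 -> -2/3·R3
R2 -> R2 + 6·R3
R1 -> R1 − 1/2·R3
Reading off the last column: p = -1/3, q = -2, r = -1/3.

(-1/3, -2, -1/3)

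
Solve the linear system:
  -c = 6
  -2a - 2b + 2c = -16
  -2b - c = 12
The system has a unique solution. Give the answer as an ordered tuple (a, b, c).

Form the augmented matrix and row-reduce:
  [  0   0  -1  |    6 ]
  [ -2  -2   2  |  -16 ]
  [  0  -2  -1  |   12 ]
Swap ρ1 and ρ2.
  [ -2  -2   2  |  -16 ]
  [  0   0  -1  |    6 ]
  [  0  -2  -1  |   12 ]
Multiply ρ1 by -1/2.
  [ 1   1  -1  |   8 ]
  [ 0   0  -1  |   6 ]
  [ 0  -2  -1  |  12 ]
Swap ρ2 and ρ3.
  [ 1   1  -1  |   8 ]
  [ 0  -2  -1  |  12 ]
  [ 0   0  -1  |   6 ]
Multiply ρ2 by -1/2.
  [ 1  1   -1  |   8 ]
  [ 0  1  1/2  |  -6 ]
  [ 0  0   -1  |   6 ]
Multiply ρ3 by -1.
  [ 1  1   -1  |   8 ]
  [ 0  1  1/2  |  -6 ]
  [ 0  0    1  |  -6 ]
Subtract 1/2 times ρ3 from ρ2.
  [ 1  1  -1  |   8 ]
  [ 0  1   0  |  -3 ]
  [ 0  0   1  |  -6 ]
Add ρ3 to ρ1.
  [ 1  1  0  |   2 ]
  [ 0  1  0  |  -3 ]
  [ 0  0  1  |  -6 ]
Subtract ρ2 from ρ1.
  [ 1  0  0  |   5 ]
  [ 0  1  0  |  -3 ]
  [ 0  0  1  |  -6 ]
Reading off the last column: a = 5, b = -3, c = -6.

(5, -3, -6)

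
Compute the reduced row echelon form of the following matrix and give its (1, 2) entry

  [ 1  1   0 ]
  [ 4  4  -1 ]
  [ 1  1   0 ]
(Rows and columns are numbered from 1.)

r2 ← r2 − 4·r1
  [ 1  1   0 ]
  [ 0  0  -1 ]
  [ 1  1   0 ]
r3 ← r3 − r1
  [ 1  1   0 ]
  [ 0  0  -1 ]
  [ 0  0   0 ]
r2 ← -1·r2
  [ 1  1  0 ]
  [ 0  0  1 ]
  [ 0  0  0 ]

1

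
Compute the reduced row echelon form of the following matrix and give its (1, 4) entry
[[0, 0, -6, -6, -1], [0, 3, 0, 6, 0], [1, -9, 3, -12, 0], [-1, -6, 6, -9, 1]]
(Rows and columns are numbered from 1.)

R1 <=> R3
  [  1  -9   3  -12   0 ]
  [  0   3   0    6   0 ]
  [  0   0  -6   -6  -1 ]
  [ -1  -6   6   -9   1 ]
R4 -> R4 + R1
  [ 1   -9   3  -12   0 ]
  [ 0    3   0    6   0 ]
  [ 0    0  -6   -6  -1 ]
  [ 0  -15   9  -21   1 ]
R2 -> 1/3·R2
  [ 1   -9   3  -12   0 ]
  [ 0    1   0    2   0 ]
  [ 0    0  -6   -6  -1 ]
  [ 0  -15   9  -21   1 ]
R4 -> R4 + 15·R2
  [ 1  -9   3  -12   0 ]
  [ 0   1   0    2   0 ]
  [ 0   0  -6   -6  -1 ]
  [ 0   0   9    9   1 ]
R3 -> -1/6·R3
  [ 1  -9  3  -12    0 ]
  [ 0   1  0    2    0 ]
  [ 0   0  1    1  1/6 ]
  [ 0   0  9    9    1 ]
R4 -> R4 − 9·R3
  [ 1  -9  3  -12     0 ]
  [ 0   1  0    2     0 ]
  [ 0   0  1    1   1/6 ]
  [ 0   0  0    0  -1/2 ]
R4 -> -2·R4
  [ 1  -9  3  -12    0 ]
  [ 0   1  0    2    0 ]
  [ 0   0  1    1  1/6 ]
  [ 0   0  0    0    1 ]
R3 -> R3 − 1/6·R4
  [ 1  -9  3  -12  0 ]
  [ 0   1  0    2  0 ]
  [ 0   0  1    1  0 ]
  [ 0   0  0    0  1 ]
R1 -> R1 − 3·R3
  [ 1  -9  0  -15  0 ]
  [ 0   1  0    2  0 ]
  [ 0   0  1    1  0 ]
  [ 0   0  0    0  1 ]
R1 -> R1 + 9·R2
  [ 1  0  0  3  0 ]
  [ 0  1  0  2  0 ]
  [ 0  0  1  1  0 ]
  [ 0  0  0  0  1 ]

3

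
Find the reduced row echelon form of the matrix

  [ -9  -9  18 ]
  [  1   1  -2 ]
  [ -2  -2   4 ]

[[1, 1, -2], [0, 0, 0], [0, 0, 0]]

R1 -> -1/9·R1
  [  1   1  -2 ]
  [  1   1  -2 ]
  [ -2  -2   4 ]
R2 -> R2 − R1
  [  1   1  -2 ]
  [  0   0   0 ]
  [ -2  -2   4 ]
R3 -> R3 + 2·R1
  [ 1  1  -2 ]
  [ 0  0   0 ]
  [ 0  0   0 ]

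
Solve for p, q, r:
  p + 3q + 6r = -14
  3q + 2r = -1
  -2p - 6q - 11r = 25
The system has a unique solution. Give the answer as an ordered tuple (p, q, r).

(-1, 5/3, -3)

Form the augmented matrix and row-reduce:
  [  1   3    6  |  -14 ]
  [  0   3    2  |   -1 ]
  [ -2  -6  -11  |   25 ]
R3 ← R3 + 2·R1
R2 ← 1/3·R2
R2 ← R2 − 2/3·R3
R1 ← R1 − 6·R3
R1 ← R1 − 3·R2
Reading off the last column: p = -1, q = 5/3, r = -3.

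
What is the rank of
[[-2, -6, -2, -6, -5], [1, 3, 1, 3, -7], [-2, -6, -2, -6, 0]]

rank = 2

Multiply R1 by -1/2.
  [  1   3   1   3  5/2 ]
  [  1   3   1   3   -7 ]
  [ -2  -6  -2  -6    0 ]
Subtract R1 from R2.
  [  1   3   1   3    5/2 ]
  [  0   0   0   0  -19/2 ]
  [ -2  -6  -2  -6      0 ]
Add 2 times R1 to R3.
  [ 1  3  1  3    5/2 ]
  [ 0  0  0  0  -19/2 ]
  [ 0  0  0  0      5 ]
Multiply R2 by -2/19.
  [ 1  3  1  3  5/2 ]
  [ 0  0  0  0    1 ]
  [ 0  0  0  0    5 ]
Subtract 5 times R2 from R3.
  [ 1  3  1  3  5/2 ]
  [ 0  0  0  0    1 ]
  [ 0  0  0  0    0 ]
Subtract 5/2 times R2 from R1.
  [ 1  3  1  3  0 ]
  [ 0  0  0  0  1 ]
  [ 0  0  0  0  0 ]
The reduced form has 2 nonzero rows.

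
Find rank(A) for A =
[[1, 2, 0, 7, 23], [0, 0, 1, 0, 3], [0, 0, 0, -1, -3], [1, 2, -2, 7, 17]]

rank = 3

R4 -> R4 − R1
  [ 1  2   0   7  23 ]
  [ 0  0   1   0   3 ]
  [ 0  0   0  -1  -3 ]
  [ 0  0  -2   0  -6 ]
R4 -> R4 + 2·R2
  [ 1  2  0   7  23 ]
  [ 0  0  1   0   3 ]
  [ 0  0  0  -1  -3 ]
  [ 0  0  0   0   0 ]
R3 -> -1·R3
  [ 1  2  0  7  23 ]
  [ 0  0  1  0   3 ]
  [ 0  0  0  1   3 ]
  [ 0  0  0  0   0 ]
R1 -> R1 − 7·R3
  [ 1  2  0  0  2 ]
  [ 0  0  1  0  3 ]
  [ 0  0  0  1  3 ]
  [ 0  0  0  0  0 ]
The reduced form has 3 nonzero rows.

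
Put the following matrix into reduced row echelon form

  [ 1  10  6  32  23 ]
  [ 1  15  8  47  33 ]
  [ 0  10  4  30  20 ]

[[1, 0, 2, 2, 3], [0, 1, 2/5, 3, 2], [0, 0, 0, 0, 0]]

Subtract R1 from R2.
  [ 1  10  6  32  23 ]
  [ 0   5  2  15  10 ]
  [ 0  10  4  30  20 ]
Multiply R2 by 1/5.
  [ 1  10    6  32  23 ]
  [ 0   1  2/5   3   2 ]
  [ 0  10    4  30  20 ]
Subtract 10 times R2 from R3.
  [ 1  10    6  32  23 ]
  [ 0   1  2/5   3   2 ]
  [ 0   0    0   0   0 ]
Subtract 10 times R2 from R1.
  [ 1  0    2  2  3 ]
  [ 0  1  2/5  3  2 ]
  [ 0  0    0  0  0 ]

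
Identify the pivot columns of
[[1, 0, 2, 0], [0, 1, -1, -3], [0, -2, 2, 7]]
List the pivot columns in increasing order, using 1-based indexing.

1, 2, 4

r3 := r3 + 2·r2
  [ 1  0   2   0 ]
  [ 0  1  -1  -3 ]
  [ 0  0   0   1 ]
r2 := r2 + 3·r3
  [ 1  0   2  0 ]
  [ 0  1  -1  0 ]
  [ 0  0   0  1 ]
Pivot columns are the columns containing a leading 1.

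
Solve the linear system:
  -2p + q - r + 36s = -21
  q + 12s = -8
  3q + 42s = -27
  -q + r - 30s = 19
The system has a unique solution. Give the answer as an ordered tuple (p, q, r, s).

(-1/2, -2, 2, -1/2)

Form the augmented matrix and row-reduce:
  [ -2   1  -1   36  |  -21 ]
  [  0   1   0   12  |   -8 ]
  [  0   3   0   42  |  -27 ]
  [  0  -1   1  -30  |   19 ]
Multiply R1 by -1/2.
  [ 1  -1/2  1/2  -18  |  21/2 ]
  [ 0     1    0   12  |    -8 ]
  [ 0     3    0   42  |   -27 ]
  [ 0    -1    1  -30  |    19 ]
Subtract 3 times R2 from R3.
  [ 1  -1/2  1/2  -18  |  21/2 ]
  [ 0     1    0   12  |    -8 ]
  [ 0     0    0    6  |    -3 ]
  [ 0    -1    1  -30  |    19 ]
Add R2 to R4.
  [ 1  -1/2  1/2  -18  |  21/2 ]
  [ 0     1    0   12  |    -8 ]
  [ 0     0    0    6  |    -3 ]
  [ 0     0    1  -18  |    11 ]
Swap R3 and R4.
  [ 1  -1/2  1/2  -18  |  21/2 ]
  [ 0     1    0   12  |    -8 ]
  [ 0     0    1  -18  |    11 ]
  [ 0     0    0    6  |    -3 ]
Multiply R4 by 1/6.
  [ 1  -1/2  1/2  -18  |  21/2 ]
  [ 0     1    0   12  |    -8 ]
  [ 0     0    1  -18  |    11 ]
  [ 0     0    0    1  |  -1/2 ]
Add 18 times R4 to R3.
  [ 1  -1/2  1/2  -18  |  21/2 ]
  [ 0     1    0   12  |    -8 ]
  [ 0     0    1    0  |     2 ]
  [ 0     0    0    1  |  -1/2 ]
Subtract 12 times R4 from R2.
  [ 1  -1/2  1/2  -18  |  21/2 ]
  [ 0     1    0    0  |    -2 ]
  [ 0     0    1    0  |     2 ]
  [ 0     0    0    1  |  -1/2 ]
Add 18 times R4 to R1.
  [ 1  -1/2  1/2  0  |   3/2 ]
  [ 0     1    0  0  |    -2 ]
  [ 0     0    1  0  |     2 ]
  [ 0     0    0  1  |  -1/2 ]
Subtract 1/2 times R3 from R1.
  [ 1  -1/2  0  0  |   1/2 ]
  [ 0     1  0  0  |    -2 ]
  [ 0     0  1  0  |     2 ]
  [ 0     0  0  1  |  -1/2 ]
Add 1/2 times R2 to R1.
  [ 1  0  0  0  |  -1/2 ]
  [ 0  1  0  0  |    -2 ]
  [ 0  0  1  0  |     2 ]
  [ 0  0  0  1  |  -1/2 ]
Reading off the last column: p = -1/2, q = -2, r = 2, s = -1/2.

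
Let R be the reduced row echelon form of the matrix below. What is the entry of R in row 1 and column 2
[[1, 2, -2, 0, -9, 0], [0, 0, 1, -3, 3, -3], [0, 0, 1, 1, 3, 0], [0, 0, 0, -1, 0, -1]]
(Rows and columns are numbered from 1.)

Subtract R2 from R3.
  [ 1  2  -2   0  -9   0 ]
  [ 0  0   1  -3   3  -3 ]
  [ 0  0   0   4   0   3 ]
  [ 0  0   0  -1   0  -1 ]
Multiply R3 by 1/4.
  [ 1  2  -2   0  -9    0 ]
  [ 0  0   1  -3   3   -3 ]
  [ 0  0   0   1   0  3/4 ]
  [ 0  0   0  -1   0   -1 ]
Add R3 to R4.
  [ 1  2  -2   0  -9     0 ]
  [ 0  0   1  -3   3    -3 ]
  [ 0  0   0   1   0   3/4 ]
  [ 0  0   0   0   0  -1/4 ]
Multiply R4 by -4.
  [ 1  2  -2   0  -9    0 ]
  [ 0  0   1  -3   3   -3 ]
  [ 0  0   0   1   0  3/4 ]
  [ 0  0   0   0   0    1 ]
Subtract 3/4 times R4 from R3.
  [ 1  2  -2   0  -9   0 ]
  [ 0  0   1  -3   3  -3 ]
  [ 0  0   0   1   0   0 ]
  [ 0  0   0   0   0   1 ]
Add 3 times R4 to R2.
  [ 1  2  -2   0  -9  0 ]
  [ 0  0   1  -3   3  0 ]
  [ 0  0   0   1   0  0 ]
  [ 0  0   0   0   0  1 ]
Add 3 times R3 to R2.
  [ 1  2  -2  0  -9  0 ]
  [ 0  0   1  0   3  0 ]
  [ 0  0   0  1   0  0 ]
  [ 0  0   0  0   0  1 ]
Add 2 times R2 to R1.
  [ 1  2  0  0  -3  0 ]
  [ 0  0  1  0   3  0 ]
  [ 0  0  0  1   0  0 ]
  [ 0  0  0  0   0  1 ]

2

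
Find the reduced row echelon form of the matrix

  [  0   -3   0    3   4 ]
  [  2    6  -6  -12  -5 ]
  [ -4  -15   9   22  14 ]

[[1, 0, 0, 2, 3/2], [0, 1, 0, -1, -4/3], [0, 0, 1, 5/3, 0]]

r1 <=> r2
  [  2    6  -6  -12  -5 ]
  [  0   -3   0    3   4 ]
  [ -4  -15   9   22  14 ]
r1 := 1/2·r1
  [  1    3  -3  -6  -5/2 ]
  [  0   -3   0   3     4 ]
  [ -4  -15   9  22    14 ]
r3 := r3 + 4·r1
  [ 1   3  -3  -6  -5/2 ]
  [ 0  -3   0   3     4 ]
  [ 0  -3  -3  -2     4 ]
r2 := -1/3·r2
  [ 1   3  -3  -6  -5/2 ]
  [ 0   1   0  -1  -4/3 ]
  [ 0  -3  -3  -2     4 ]
r3 := r3 + 3·r2
  [ 1  3  -3  -6  -5/2 ]
  [ 0  1   0  -1  -4/3 ]
  [ 0  0  -3  -5     0 ]
r3 := -1/3·r3
  [ 1  3  -3   -6  -5/2 ]
  [ 0  1   0   -1  -4/3 ]
  [ 0  0   1  5/3     0 ]
r1 := r1 + 3·r3
  [ 1  3  0   -1  -5/2 ]
  [ 0  1  0   -1  -4/3 ]
  [ 0  0  1  5/3     0 ]
r1 := r1 − 3·r2
  [ 1  0  0    2   3/2 ]
  [ 0  1  0   -1  -4/3 ]
  [ 0  0  1  5/3     0 ]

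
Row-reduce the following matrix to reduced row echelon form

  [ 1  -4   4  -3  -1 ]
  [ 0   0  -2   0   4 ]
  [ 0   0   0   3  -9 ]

[[1, -4, 0, 0, -2], [0, 0, 1, 0, -2], [0, 0, 0, 1, -3]]

R2 → -1/2·R2
  [ 1  -4  4  -3  -1 ]
  [ 0   0  1   0  -2 ]
  [ 0   0  0   3  -9 ]
R3 → 1/3·R3
  [ 1  -4  4  -3  -1 ]
  [ 0   0  1   0  -2 ]
  [ 0   0  0   1  -3 ]
R1 → R1 + 3·R3
  [ 1  -4  4  0  -10 ]
  [ 0   0  1  0   -2 ]
  [ 0   0  0  1   -3 ]
R1 → R1 − 4·R2
  [ 1  -4  0  0  -2 ]
  [ 0   0  1  0  -2 ]
  [ 0   0  0  1  -3 ]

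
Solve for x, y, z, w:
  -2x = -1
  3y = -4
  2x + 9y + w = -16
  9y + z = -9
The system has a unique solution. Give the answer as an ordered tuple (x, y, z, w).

(1/2, -4/3, 3, -5)

Form the augmented matrix and row-reduce:
  [ -2  0  0  0  |   -1 ]
  [  0  3  0  0  |   -4 ]
  [  2  9  0  1  |  -16 ]
  [  0  9  1  0  |   -9 ]
r1 → -1/2·r1
  [ 1  0  0  0  |  1/2 ]
  [ 0  3  0  0  |   -4 ]
  [ 2  9  0  1  |  -16 ]
  [ 0  9  1  0  |   -9 ]
r3 → r3 − 2·r1
  [ 1  0  0  0  |  1/2 ]
  [ 0  3  0  0  |   -4 ]
  [ 0  9  0  1  |  -17 ]
  [ 0  9  1  0  |   -9 ]
r2 → 1/3·r2
  [ 1  0  0  0  |   1/2 ]
  [ 0  1  0  0  |  -4/3 ]
  [ 0  9  0  1  |   -17 ]
  [ 0  9  1  0  |    -9 ]
r3 → r3 − 9·r2
  [ 1  0  0  0  |   1/2 ]
  [ 0  1  0  0  |  -4/3 ]
  [ 0  0  0  1  |    -5 ]
  [ 0  9  1  0  |    -9 ]
r4 → r4 − 9·r2
  [ 1  0  0  0  |   1/2 ]
  [ 0  1  0  0  |  -4/3 ]
  [ 0  0  0  1  |    -5 ]
  [ 0  0  1  0  |     3 ]
r3 <-> r4
  [ 1  0  0  0  |   1/2 ]
  [ 0  1  0  0  |  -4/3 ]
  [ 0  0  1  0  |     3 ]
  [ 0  0  0  1  |    -5 ]
Reading off the last column: x = 1/2, y = -4/3, z = 3, w = -5.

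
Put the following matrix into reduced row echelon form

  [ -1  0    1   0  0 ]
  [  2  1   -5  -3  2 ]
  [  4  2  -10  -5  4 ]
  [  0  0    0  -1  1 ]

ρ1 → -1·ρ1
  [ 1  0   -1   0  0 ]
  [ 2  1   -5  -3  2 ]
  [ 4  2  -10  -5  4 ]
  [ 0  0    0  -1  1 ]
ρ2 → ρ2 − 2·ρ1
  [ 1  0   -1   0  0 ]
  [ 0  1   -3  -3  2 ]
  [ 4  2  -10  -5  4 ]
  [ 0  0    0  -1  1 ]
ρ3 → ρ3 − 4·ρ1
  [ 1  0  -1   0  0 ]
  [ 0  1  -3  -3  2 ]
  [ 0  2  -6  -5  4 ]
  [ 0  0   0  -1  1 ]
ρ3 → ρ3 − 2·ρ2
  [ 1  0  -1   0  0 ]
  [ 0  1  -3  -3  2 ]
  [ 0  0   0   1  0 ]
  [ 0  0   0  -1  1 ]
ρ4 → ρ4 + ρ3
  [ 1  0  -1   0  0 ]
  [ 0  1  -3  -3  2 ]
  [ 0  0   0   1  0 ]
  [ 0  0   0   0  1 ]
ρ2 → ρ2 − 2·ρ4
  [ 1  0  -1   0  0 ]
  [ 0  1  -3  -3  0 ]
  [ 0  0   0   1  0 ]
  [ 0  0   0   0  1 ]
ρ2 → ρ2 + 3·ρ3
  [ 1  0  -1  0  0 ]
  [ 0  1  -3  0  0 ]
  [ 0  0   0  1  0 ]
  [ 0  0   0  0  1 ]

[[1, 0, -1, 0, 0], [0, 1, -3, 0, 0], [0, 0, 0, 1, 0], [0, 0, 0, 0, 1]]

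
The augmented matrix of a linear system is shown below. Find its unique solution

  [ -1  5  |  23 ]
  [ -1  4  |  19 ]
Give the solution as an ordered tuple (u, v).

ρ1 := -1·ρ1
ρ2 := ρ2 + ρ1
ρ2 := -1·ρ2
ρ1 := ρ1 + 5·ρ2
Reading off the last column: u = -3, v = 4.

(-3, 4)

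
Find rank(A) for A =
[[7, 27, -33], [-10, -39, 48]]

Multiply r1 by 1/7.
  [   1  27/7  -33/7 ]
  [ -10   -39     48 ]
Add 10 times r1 to r2.
  [ 1  27/7  -33/7 ]
  [ 0  -3/7    6/7 ]
Multiply r2 by -7/3.
  [ 1  27/7  -33/7 ]
  [ 0     1     -2 ]
Subtract 27/7 times r2 from r1.
  [ 1  0   3 ]
  [ 0  1  -2 ]
The reduced form has 2 nonzero rows.

rank = 2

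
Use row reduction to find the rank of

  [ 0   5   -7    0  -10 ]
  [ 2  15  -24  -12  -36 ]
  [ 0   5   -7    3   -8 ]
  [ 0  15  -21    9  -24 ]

rank = 3

Swap R1 and R2.
  [ 2  15  -24  -12  -36 ]
  [ 0   5   -7    0  -10 ]
  [ 0   5   -7    3   -8 ]
  [ 0  15  -21    9  -24 ]
Multiply R1 by 1/2.
  [ 1  15/2  -12  -6  -18 ]
  [ 0     5   -7   0  -10 ]
  [ 0     5   -7   3   -8 ]
  [ 0    15  -21   9  -24 ]
Multiply R2 by 1/5.
  [ 1  15/2   -12  -6  -18 ]
  [ 0     1  -7/5   0   -2 ]
  [ 0     5    -7   3   -8 ]
  [ 0    15   -21   9  -24 ]
Subtract 5 times R2 from R3.
  [ 1  15/2   -12  -6  -18 ]
  [ 0     1  -7/5   0   -2 ]
  [ 0     0     0   3    2 ]
  [ 0    15   -21   9  -24 ]
Subtract 15 times R2 from R4.
  [ 1  15/2   -12  -6  -18 ]
  [ 0     1  -7/5   0   -2 ]
  [ 0     0     0   3    2 ]
  [ 0     0     0   9    6 ]
Multiply R3 by 1/3.
  [ 1  15/2   -12  -6  -18 ]
  [ 0     1  -7/5   0   -2 ]
  [ 0     0     0   1  2/3 ]
  [ 0     0     0   9    6 ]
Subtract 9 times R3 from R4.
  [ 1  15/2   -12  -6  -18 ]
  [ 0     1  -7/5   0   -2 ]
  [ 0     0     0   1  2/3 ]
  [ 0     0     0   0    0 ]
Add 6 times R3 to R1.
  [ 1  15/2   -12  0  -14 ]
  [ 0     1  -7/5  0   -2 ]
  [ 0     0     0  1  2/3 ]
  [ 0     0     0  0    0 ]
Subtract 15/2 times R2 from R1.
  [ 1  0  -3/2  0    1 ]
  [ 0  1  -7/5  0   -2 ]
  [ 0  0     0  1  2/3 ]
  [ 0  0     0  0    0 ]
The reduced form has 3 nonzero rows.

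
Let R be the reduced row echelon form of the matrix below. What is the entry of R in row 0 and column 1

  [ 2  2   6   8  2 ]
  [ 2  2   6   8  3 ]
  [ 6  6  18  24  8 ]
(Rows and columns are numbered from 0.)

1

r1 := 1/2·r1
  [ 1  1   3   4  1 ]
  [ 2  2   6   8  3 ]
  [ 6  6  18  24  8 ]
r2 := r2 − 2·r1
  [ 1  1   3   4  1 ]
  [ 0  0   0   0  1 ]
  [ 6  6  18  24  8 ]
r3 := r3 − 6·r1
  [ 1  1  3  4  1 ]
  [ 0  0  0  0  1 ]
  [ 0  0  0  0  2 ]
r3 := r3 − 2·r2
  [ 1  1  3  4  1 ]
  [ 0  0  0  0  1 ]
  [ 0  0  0  0  0 ]
r1 := r1 − r2
  [ 1  1  3  4  0 ]
  [ 0  0  0  0  1 ]
  [ 0  0  0  0  0 ]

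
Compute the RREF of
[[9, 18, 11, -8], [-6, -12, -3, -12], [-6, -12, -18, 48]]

Multiply R1 by 1/9.
  [  1    2  11/9  -8/9 ]
  [ -6  -12    -3   -12 ]
  [ -6  -12   -18    48 ]
Add 6 times R1 to R2.
  [  1    2  11/9   -8/9 ]
  [  0    0  13/3  -52/3 ]
  [ -6  -12   -18     48 ]
Add 6 times R1 to R3.
  [ 1  2   11/9   -8/9 ]
  [ 0  0   13/3  -52/3 ]
  [ 0  0  -32/3  128/3 ]
Multiply R2 by 3/13.
  [ 1  2   11/9   -8/9 ]
  [ 0  0      1     -4 ]
  [ 0  0  -32/3  128/3 ]
Add 32/3 times R2 to R3.
  [ 1  2  11/9  -8/9 ]
  [ 0  0     1    -4 ]
  [ 0  0     0     0 ]
Subtract 11/9 times R2 from R1.
  [ 1  2  0   4 ]
  [ 0  0  1  -4 ]
  [ 0  0  0   0 ]

[[1, 2, 0, 4], [0, 0, 1, -4], [0, 0, 0, 0]]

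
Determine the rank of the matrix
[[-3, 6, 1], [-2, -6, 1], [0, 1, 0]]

rank = 3

R1 -> -1/3·R1
  [  1  -2  -1/3 ]
  [ -2  -6     1 ]
  [  0   1     0 ]
R2 -> R2 + 2·R1
  [ 1   -2  -1/3 ]
  [ 0  -10   1/3 ]
  [ 0    1     0 ]
R2 -> -1/10·R2
  [ 1  -2   -1/3 ]
  [ 0   1  -1/30 ]
  [ 0   1      0 ]
R3 -> R3 − R2
  [ 1  -2   -1/3 ]
  [ 0   1  -1/30 ]
  [ 0   0   1/30 ]
R3 -> 30·R3
  [ 1  -2   -1/3 ]
  [ 0   1  -1/30 ]
  [ 0   0      1 ]
R2 -> R2 + 1/30·R3
  [ 1  -2  -1/3 ]
  [ 0   1     0 ]
  [ 0   0     1 ]
R1 -> R1 + 1/3·R3
  [ 1  -2  0 ]
  [ 0   1  0 ]
  [ 0   0  1 ]
R1 -> R1 + 2·R2
  [ 1  0  0 ]
  [ 0  1  0 ]
  [ 0  0  1 ]
The reduced form has 3 nonzero rows.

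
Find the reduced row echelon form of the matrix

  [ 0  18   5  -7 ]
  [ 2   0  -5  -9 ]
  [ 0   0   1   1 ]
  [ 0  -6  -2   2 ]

R1 <=> R2
  [ 2   0  -5  -9 ]
  [ 0  18   5  -7 ]
  [ 0   0   1   1 ]
  [ 0  -6  -2   2 ]
R1 → 1/2·R1
  [ 1   0  -5/2  -9/2 ]
  [ 0  18     5    -7 ]
  [ 0   0     1     1 ]
  [ 0  -6    -2     2 ]
R2 → 1/18·R2
  [ 1   0  -5/2   -9/2 ]
  [ 0   1  5/18  -7/18 ]
  [ 0   0     1      1 ]
  [ 0  -6    -2      2 ]
R4 → R4 + 6·R2
  [ 1  0  -5/2   -9/2 ]
  [ 0  1  5/18  -7/18 ]
  [ 0  0     1      1 ]
  [ 0  0  -1/3   -1/3 ]
R4 → R4 + 1/3·R3
  [ 1  0  -5/2   -9/2 ]
  [ 0  1  5/18  -7/18 ]
  [ 0  0     1      1 ]
  [ 0  0     0      0 ]
R2 → R2 − 5/18·R3
  [ 1  0  -5/2  -9/2 ]
  [ 0  1     0  -2/3 ]
  [ 0  0     1     1 ]
  [ 0  0     0     0 ]
R1 → R1 + 5/2·R3
  [ 1  0  0    -2 ]
  [ 0  1  0  -2/3 ]
  [ 0  0  1     1 ]
  [ 0  0  0     0 ]

[[1, 0, 0, -2], [0, 1, 0, -2/3], [0, 0, 1, 1], [0, 0, 0, 0]]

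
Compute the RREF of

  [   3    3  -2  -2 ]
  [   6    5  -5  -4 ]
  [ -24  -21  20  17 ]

[[1, 0, 0, 1], [0, 1, 0, -1], [0, 0, 1, 1]]

R1 → 1/3·R1
  [   1    1  -2/3  -2/3 ]
  [   6    5    -5    -4 ]
  [ -24  -21    20    17 ]
R2 → R2 − 6·R1
  [   1    1  -2/3  -2/3 ]
  [   0   -1    -1     0 ]
  [ -24  -21    20    17 ]
R3 → R3 + 24·R1
  [ 1   1  -2/3  -2/3 ]
  [ 0  -1    -1     0 ]
  [ 0   3     4     1 ]
R2 → -1·R2
  [ 1  1  -2/3  -2/3 ]
  [ 0  1     1     0 ]
  [ 0  3     4     1 ]
R3 → R3 − 3·R2
  [ 1  1  -2/3  -2/3 ]
  [ 0  1     1     0 ]
  [ 0  0     1     1 ]
R2 → R2 − R3
  [ 1  1  -2/3  -2/3 ]
  [ 0  1     0    -1 ]
  [ 0  0     1     1 ]
R1 → R1 + 2/3·R3
  [ 1  1  0   0 ]
  [ 0  1  0  -1 ]
  [ 0  0  1   1 ]
R1 → R1 − R2
  [ 1  0  0   1 ]
  [ 0  1  0  -1 ]
  [ 0  0  1   1 ]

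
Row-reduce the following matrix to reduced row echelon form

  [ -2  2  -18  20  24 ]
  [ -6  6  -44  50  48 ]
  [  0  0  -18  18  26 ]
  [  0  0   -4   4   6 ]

[[1, -1, 0, -1, 0], [0, 0, 1, -1, 0], [0, 0, 0, 0, 1], [0, 0, 0, 0, 0]]

R1 := -1/2·R1
  [  1  -1    9  -10  -12 ]
  [ -6   6  -44   50   48 ]
  [  0   0  -18   18   26 ]
  [  0   0   -4    4    6 ]
R2 := R2 + 6·R1
  [ 1  -1    9  -10  -12 ]
  [ 0   0   10  -10  -24 ]
  [ 0   0  -18   18   26 ]
  [ 0   0   -4    4    6 ]
R2 := 1/10·R2
  [ 1  -1    9  -10    -12 ]
  [ 0   0    1   -1  -12/5 ]
  [ 0   0  -18   18     26 ]
  [ 0   0   -4    4      6 ]
R3 := R3 + 18·R2
  [ 1  -1   9  -10    -12 ]
  [ 0   0   1   -1  -12/5 ]
  [ 0   0   0    0  -86/5 ]
  [ 0   0  -4    4      6 ]
R4 := R4 + 4·R2
  [ 1  -1  9  -10    -12 ]
  [ 0   0  1   -1  -12/5 ]
  [ 0   0  0    0  -86/5 ]
  [ 0   0  0    0  -18/5 ]
R3 := -5/86·R3
  [ 1  -1  9  -10    -12 ]
  [ 0   0  1   -1  -12/5 ]
  [ 0   0  0    0      1 ]
  [ 0   0  0    0  -18/5 ]
R4 := R4 + 18/5·R3
  [ 1  -1  9  -10    -12 ]
  [ 0   0  1   -1  -12/5 ]
  [ 0   0  0    0      1 ]
  [ 0   0  0    0      0 ]
R2 := R2 + 12/5·R3
  [ 1  -1  9  -10  -12 ]
  [ 0   0  1   -1    0 ]
  [ 0   0  0    0    1 ]
  [ 0   0  0    0    0 ]
R1 := R1 + 12·R3
  [ 1  -1  9  -10  0 ]
  [ 0   0  1   -1  0 ]
  [ 0   0  0    0  1 ]
  [ 0   0  0    0  0 ]
R1 := R1 − 9·R2
  [ 1  -1  0  -1  0 ]
  [ 0   0  1  -1  0 ]
  [ 0   0  0   0  1 ]
  [ 0   0  0   0  0 ]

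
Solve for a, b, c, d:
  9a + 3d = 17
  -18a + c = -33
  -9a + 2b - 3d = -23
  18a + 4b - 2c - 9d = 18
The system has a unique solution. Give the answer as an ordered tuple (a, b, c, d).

Form the augmented matrix and row-reduce:
  [   9  0   0   3  |   17 ]
  [ -18  0   1   0  |  -33 ]
  [  -9  2   0  -3  |  -23 ]
  [  18  4  -2  -9  |   18 ]
r1 → 1/9·r1
r2 → r2 + 18·r1
r3 → r3 + 9·r1
r4 → r4 − 18·r1
r2 <=> r3
r2 → 1/2·r2
r4 → r4 − 4·r2
r4 → r4 + 2·r3
r4 → -1/3·r4
r3 → r3 − 6·r4
r1 → r1 − 1/3·r4
Reading off the last column: a = 5/3, b = -3, c = -3, d = 2/3.

(5/3, -3, -3, 2/3)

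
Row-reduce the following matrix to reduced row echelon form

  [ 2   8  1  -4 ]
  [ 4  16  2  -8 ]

Multiply r1 by 1/2.
  [ 1   4  1/2  -2 ]
  [ 4  16    2  -8 ]
Subtract 4 times r1 from r2.
  [ 1  4  1/2  -2 ]
  [ 0  0    0   0 ]

[[1, 4, 1/2, -2], [0, 0, 0, 0]]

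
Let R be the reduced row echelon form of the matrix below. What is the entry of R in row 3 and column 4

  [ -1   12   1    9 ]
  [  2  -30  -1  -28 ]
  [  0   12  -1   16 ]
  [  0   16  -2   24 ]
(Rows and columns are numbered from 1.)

-4

R1 ← -1·R1
  [ 1  -12  -1   -9 ]
  [ 2  -30  -1  -28 ]
  [ 0   12  -1   16 ]
  [ 0   16  -2   24 ]
R2 ← R2 − 2·R1
  [ 1  -12  -1   -9 ]
  [ 0   -6   1  -10 ]
  [ 0   12  -1   16 ]
  [ 0   16  -2   24 ]
R2 ← -1/6·R2
  [ 1  -12    -1   -9 ]
  [ 0    1  -1/6  5/3 ]
  [ 0   12    -1   16 ]
  [ 0   16    -2   24 ]
R3 ← R3 − 12·R2
  [ 1  -12    -1   -9 ]
  [ 0    1  -1/6  5/3 ]
  [ 0    0     1   -4 ]
  [ 0   16    -2   24 ]
R4 ← R4 − 16·R2
  [ 1  -12    -1    -9 ]
  [ 0    1  -1/6   5/3 ]
  [ 0    0     1    -4 ]
  [ 0    0   2/3  -8/3 ]
R4 ← R4 − 2/3·R3
  [ 1  -12    -1   -9 ]
  [ 0    1  -1/6  5/3 ]
  [ 0    0     1   -4 ]
  [ 0    0     0    0 ]
R2 ← R2 + 1/6·R3
  [ 1  -12  -1  -9 ]
  [ 0    1   0   1 ]
  [ 0    0   1  -4 ]
  [ 0    0   0   0 ]
R1 ← R1 + R3
  [ 1  -12  0  -13 ]
  [ 0    1  0    1 ]
  [ 0    0  1   -4 ]
  [ 0    0  0    0 ]
R1 ← R1 + 12·R2
  [ 1  0  0  -1 ]
  [ 0  1  0   1 ]
  [ 0  0  1  -4 ]
  [ 0  0  0   0 ]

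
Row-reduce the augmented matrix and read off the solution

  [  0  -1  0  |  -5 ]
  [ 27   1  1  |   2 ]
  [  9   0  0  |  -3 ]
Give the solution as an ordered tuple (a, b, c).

R1 <=> R2
  [ 27   1  1  |   2 ]
  [  0  -1  0  |  -5 ]
  [  9   0  0  |  -3 ]
R1 -> 1/27·R1
  [ 1  1/27  1/27  |  2/27 ]
  [ 0    -1     0  |    -5 ]
  [ 9     0     0  |    -3 ]
R3 -> R3 − 9·R1
  [ 1  1/27  1/27  |   2/27 ]
  [ 0    -1     0  |     -5 ]
  [ 0  -1/3  -1/3  |  -11/3 ]
R2 -> -1·R2
  [ 1  1/27  1/27  |   2/27 ]
  [ 0     1     0  |      5 ]
  [ 0  -1/3  -1/3  |  -11/3 ]
R3 -> R3 + 1/3·R2
  [ 1  1/27  1/27  |  2/27 ]
  [ 0     1     0  |     5 ]
  [ 0     0  -1/3  |    -2 ]
R3 -> -3·R3
  [ 1  1/27  1/27  |  2/27 ]
  [ 0     1     0  |     5 ]
  [ 0     0     1  |     6 ]
R1 -> R1 − 1/27·R3
  [ 1  1/27  0  |  -4/27 ]
  [ 0     1  0  |      5 ]
  [ 0     0  1  |      6 ]
R1 -> R1 − 1/27·R2
  [ 1  0  0  |  -1/3 ]
  [ 0  1  0  |     5 ]
  [ 0  0  1  |     6 ]
Reading off the last column: a = -1/3, b = 5, c = 6.

(-1/3, 5, 6)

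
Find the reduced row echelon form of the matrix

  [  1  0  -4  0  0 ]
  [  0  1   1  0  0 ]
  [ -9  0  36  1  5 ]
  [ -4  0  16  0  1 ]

[[1, 0, -4, 0, 0], [0, 1, 1, 0, 0], [0, 0, 0, 1, 0], [0, 0, 0, 0, 1]]

R3 → R3 + 9·R1
  [  1  0  -4  0  0 ]
  [  0  1   1  0  0 ]
  [  0  0   0  1  5 ]
  [ -4  0  16  0  1 ]
R4 → R4 + 4·R1
  [ 1  0  -4  0  0 ]
  [ 0  1   1  0  0 ]
  [ 0  0   0  1  5 ]
  [ 0  0   0  0  1 ]
R3 → R3 − 5·R4
  [ 1  0  -4  0  0 ]
  [ 0  1   1  0  0 ]
  [ 0  0   0  1  0 ]
  [ 0  0   0  0  1 ]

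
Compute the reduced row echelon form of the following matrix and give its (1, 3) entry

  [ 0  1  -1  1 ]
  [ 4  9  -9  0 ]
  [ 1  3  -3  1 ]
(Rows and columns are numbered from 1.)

0

ρ1 ↔ ρ2
  [ 4  9  -9  0 ]
  [ 0  1  -1  1 ]
  [ 1  3  -3  1 ]
ρ1 -> 1/4·ρ1
  [ 1  9/4  -9/4  0 ]
  [ 0    1    -1  1 ]
  [ 1    3    -3  1 ]
ρ3 -> ρ3 − ρ1
  [ 1  9/4  -9/4  0 ]
  [ 0    1    -1  1 ]
  [ 0  3/4  -3/4  1 ]
ρ3 -> ρ3 − 3/4·ρ2
  [ 1  9/4  -9/4    0 ]
  [ 0    1    -1    1 ]
  [ 0    0     0  1/4 ]
ρ3 -> 4·ρ3
  [ 1  9/4  -9/4  0 ]
  [ 0    1    -1  1 ]
  [ 0    0     0  1 ]
ρ2 -> ρ2 − ρ3
  [ 1  9/4  -9/4  0 ]
  [ 0    1    -1  0 ]
  [ 0    0     0  1 ]
ρ1 -> ρ1 − 9/4·ρ2
  [ 1  0   0  0 ]
  [ 0  1  -1  0 ]
  [ 0  0   0  1 ]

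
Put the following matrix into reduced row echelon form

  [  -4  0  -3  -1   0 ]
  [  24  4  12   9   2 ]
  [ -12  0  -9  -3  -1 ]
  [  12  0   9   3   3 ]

[[1, 0, 3/4, 1/4, 0], [0, 1, -3/2, 3/4, 0], [0, 0, 0, 0, 1], [0, 0, 0, 0, 0]]

R1 ← -1/4·R1
  [   1  0  3/4  1/4   0 ]
  [  24  4   12    9   2 ]
  [ -12  0   -9   -3  -1 ]
  [  12  0    9    3   3 ]
R2 ← R2 − 24·R1
  [   1  0  3/4  1/4   0 ]
  [   0  4   -6    3   2 ]
  [ -12  0   -9   -3  -1 ]
  [  12  0    9    3   3 ]
R3 ← R3 + 12·R1
  [  1  0  3/4  1/4   0 ]
  [  0  4   -6    3   2 ]
  [  0  0    0    0  -1 ]
  [ 12  0    9    3   3 ]
R4 ← R4 − 12·R1
  [ 1  0  3/4  1/4   0 ]
  [ 0  4   -6    3   2 ]
  [ 0  0    0    0  -1 ]
  [ 0  0    0    0   3 ]
R2 ← 1/4·R2
  [ 1  0   3/4  1/4    0 ]
  [ 0  1  -3/2  3/4  1/2 ]
  [ 0  0     0    0   -1 ]
  [ 0  0     0    0    3 ]
R3 ← -1·R3
  [ 1  0   3/4  1/4    0 ]
  [ 0  1  -3/2  3/4  1/2 ]
  [ 0  0     0    0    1 ]
  [ 0  0     0    0    3 ]
R4 ← R4 − 3·R3
  [ 1  0   3/4  1/4    0 ]
  [ 0  1  -3/2  3/4  1/2 ]
  [ 0  0     0    0    1 ]
  [ 0  0     0    0    0 ]
R2 ← R2 − 1/2·R3
  [ 1  0   3/4  1/4  0 ]
  [ 0  1  -3/2  3/4  0 ]
  [ 0  0     0    0  1 ]
  [ 0  0     0    0  0 ]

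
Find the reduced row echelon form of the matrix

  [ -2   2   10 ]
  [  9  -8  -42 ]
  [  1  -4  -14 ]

[[1, 0, -2], [0, 1, 3], [0, 0, 0]]

ρ1 -> -1/2·ρ1
  [ 1  -1   -5 ]
  [ 9  -8  -42 ]
  [ 1  -4  -14 ]
ρ2 -> ρ2 − 9·ρ1
  [ 1  -1   -5 ]
  [ 0   1    3 ]
  [ 1  -4  -14 ]
ρ3 -> ρ3 − ρ1
  [ 1  -1  -5 ]
  [ 0   1   3 ]
  [ 0  -3  -9 ]
ρ3 -> ρ3 + 3·ρ2
  [ 1  -1  -5 ]
  [ 0   1   3 ]
  [ 0   0   0 ]
ρ1 -> ρ1 + ρ2
  [ 1  0  -2 ]
  [ 0  1   3 ]
  [ 0  0   0 ]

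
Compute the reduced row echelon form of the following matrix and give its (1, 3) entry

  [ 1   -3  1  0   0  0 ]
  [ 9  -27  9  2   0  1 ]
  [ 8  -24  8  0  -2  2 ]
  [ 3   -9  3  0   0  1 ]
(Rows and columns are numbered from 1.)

1

r2 := r2 − 9·r1
  [ 1   -3  1  0   0  0 ]
  [ 0    0  0  2   0  1 ]
  [ 8  -24  8  0  -2  2 ]
  [ 3   -9  3  0   0  1 ]
r3 := r3 − 8·r1
  [ 1  -3  1  0   0  0 ]
  [ 0   0  0  2   0  1 ]
  [ 0   0  0  0  -2  2 ]
  [ 3  -9  3  0   0  1 ]
r4 := r4 − 3·r1
  [ 1  -3  1  0   0  0 ]
  [ 0   0  0  2   0  1 ]
  [ 0   0  0  0  -2  2 ]
  [ 0   0  0  0   0  1 ]
r2 := 1/2·r2
  [ 1  -3  1  0   0    0 ]
  [ 0   0  0  1   0  1/2 ]
  [ 0   0  0  0  -2    2 ]
  [ 0   0  0  0   0    1 ]
r3 := -1/2·r3
  [ 1  -3  1  0  0    0 ]
  [ 0   0  0  1  0  1/2 ]
  [ 0   0  0  0  1   -1 ]
  [ 0   0  0  0  0    1 ]
r3 := r3 + r4
  [ 1  -3  1  0  0    0 ]
  [ 0   0  0  1  0  1/2 ]
  [ 0   0  0  0  1    0 ]
  [ 0   0  0  0  0    1 ]
r2 := r2 − 1/2·r4
  [ 1  -3  1  0  0  0 ]
  [ 0   0  0  1  0  0 ]
  [ 0   0  0  0  1  0 ]
  [ 0   0  0  0  0  1 ]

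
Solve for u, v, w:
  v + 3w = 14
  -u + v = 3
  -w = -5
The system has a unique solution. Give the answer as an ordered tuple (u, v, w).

Form the augmented matrix and row-reduce:
  [  0  1   3  |  14 ]
  [ -1  1   0  |   3 ]
  [  0  0  -1  |  -5 ]
R1 ↔ R2
R1 → -1·R1
R3 → -1·R3
R2 → R2 − 3·R3
R1 → R1 + R2
Reading off the last column: u = -4, v = -1, w = 5.

(-4, -1, 5)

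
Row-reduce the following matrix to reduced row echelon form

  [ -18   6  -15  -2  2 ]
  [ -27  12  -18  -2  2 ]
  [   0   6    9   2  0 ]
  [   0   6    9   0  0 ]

Multiply R1 by -1/18.
  [   1  -1/3  5/6  1/9  -1/9 ]
  [ -27    12  -18   -2     2 ]
  [   0     6    9    2     0 ]
  [   0     6    9    0     0 ]
Add 27 times R1 to R2.
  [ 1  -1/3  5/6  1/9  -1/9 ]
  [ 0     3  9/2    1    -1 ]
  [ 0     6    9    2     0 ]
  [ 0     6    9    0     0 ]
Multiply R2 by 1/3.
  [ 1  -1/3  5/6  1/9  -1/9 ]
  [ 0     1  3/2  1/3  -1/3 ]
  [ 0     6    9    2     0 ]
  [ 0     6    9    0     0 ]
Subtract 6 times R2 from R3.
  [ 1  -1/3  5/6  1/9  -1/9 ]
  [ 0     1  3/2  1/3  -1/3 ]
  [ 0     0    0    0     2 ]
  [ 0     6    9    0     0 ]
Subtract 6 times R2 from R4.
  [ 1  -1/3  5/6  1/9  -1/9 ]
  [ 0     1  3/2  1/3  -1/3 ]
  [ 0     0    0    0     2 ]
  [ 0     0    0   -2     2 ]
Swap R3 and R4.
  [ 1  -1/3  5/6  1/9  -1/9 ]
  [ 0     1  3/2  1/3  -1/3 ]
  [ 0     0    0   -2     2 ]
  [ 0     0    0    0     2 ]
Multiply R3 by -1/2.
  [ 1  -1/3  5/6  1/9  -1/9 ]
  [ 0     1  3/2  1/3  -1/3 ]
  [ 0     0    0    1    -1 ]
  [ 0     0    0    0     2 ]
Multiply R4 by 1/2.
  [ 1  -1/3  5/6  1/9  -1/9 ]
  [ 0     1  3/2  1/3  -1/3 ]
  [ 0     0    0    1    -1 ]
  [ 0     0    0    0     1 ]
Add R4 to R3.
  [ 1  -1/3  5/6  1/9  -1/9 ]
  [ 0     1  3/2  1/3  -1/3 ]
  [ 0     0    0    1     0 ]
  [ 0     0    0    0     1 ]
Add 1/3 times R4 to R2.
  [ 1  -1/3  5/6  1/9  -1/9 ]
  [ 0     1  3/2  1/3     0 ]
  [ 0     0    0    1     0 ]
  [ 0     0    0    0     1 ]
Add 1/9 times R4 to R1.
  [ 1  -1/3  5/6  1/9  0 ]
  [ 0     1  3/2  1/3  0 ]
  [ 0     0    0    1  0 ]
  [ 0     0    0    0  1 ]
Subtract 1/3 times R3 from R2.
  [ 1  -1/3  5/6  1/9  0 ]
  [ 0     1  3/2    0  0 ]
  [ 0     0    0    1  0 ]
  [ 0     0    0    0  1 ]
Subtract 1/9 times R3 from R1.
  [ 1  -1/3  5/6  0  0 ]
  [ 0     1  3/2  0  0 ]
  [ 0     0    0  1  0 ]
  [ 0     0    0  0  1 ]
Add 1/3 times R2 to R1.
  [ 1  0  4/3  0  0 ]
  [ 0  1  3/2  0  0 ]
  [ 0  0    0  1  0 ]
  [ 0  0    0  0  1 ]

[[1, 0, 4/3, 0, 0], [0, 1, 3/2, 0, 0], [0, 0, 0, 1, 0], [0, 0, 0, 0, 1]]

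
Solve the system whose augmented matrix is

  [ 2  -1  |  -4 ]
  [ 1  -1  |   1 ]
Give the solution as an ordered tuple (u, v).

(-5, -6)

R1 := 1/2·R1
  [ 1  -1/2  |  -2 ]
  [ 1    -1  |   1 ]
R2 := R2 − R1
  [ 1  -1/2  |  -2 ]
  [ 0  -1/2  |   3 ]
R2 := -2·R2
  [ 1  -1/2  |  -2 ]
  [ 0     1  |  -6 ]
R1 := R1 + 1/2·R2
  [ 1  0  |  -5 ]
  [ 0  1  |  -6 ]
Reading off the last column: u = -5, v = -6.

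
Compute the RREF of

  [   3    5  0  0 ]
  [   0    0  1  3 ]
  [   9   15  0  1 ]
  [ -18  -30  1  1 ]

Multiply R1 by 1/3.
  [   1  5/3  0  0 ]
  [   0    0  1  3 ]
  [   9   15  0  1 ]
  [ -18  -30  1  1 ]
Subtract 9 times R1 from R3.
  [   1  5/3  0  0 ]
  [   0    0  1  3 ]
  [   0    0  0  1 ]
  [ -18  -30  1  1 ]
Add 18 times R1 to R4.
  [ 1  5/3  0  0 ]
  [ 0    0  1  3 ]
  [ 0    0  0  1 ]
  [ 0    0  1  1 ]
Subtract R2 from R4.
  [ 1  5/3  0   0 ]
  [ 0    0  1   3 ]
  [ 0    0  0   1 ]
  [ 0    0  0  -2 ]
Add 2 times R3 to R4.
  [ 1  5/3  0  0 ]
  [ 0    0  1  3 ]
  [ 0    0  0  1 ]
  [ 0    0  0  0 ]
Subtract 3 times R3 from R2.
  [ 1  5/3  0  0 ]
  [ 0    0  1  0 ]
  [ 0    0  0  1 ]
  [ 0    0  0  0 ]

[[1, 5/3, 0, 0], [0, 0, 1, 0], [0, 0, 0, 1], [0, 0, 0, 0]]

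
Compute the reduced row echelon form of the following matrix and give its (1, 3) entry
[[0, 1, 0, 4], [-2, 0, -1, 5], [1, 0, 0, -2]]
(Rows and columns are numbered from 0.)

Swap ρ1 and ρ2.
  [ -2  0  -1   5 ]
  [  0  1   0   4 ]
  [  1  0   0  -2 ]
Multiply ρ1 by -1/2.
  [ 1  0  1/2  -5/2 ]
  [ 0  1    0     4 ]
  [ 1  0    0    -2 ]
Subtract ρ1 from ρ3.
  [ 1  0   1/2  -5/2 ]
  [ 0  1     0     4 ]
  [ 0  0  -1/2   1/2 ]
Multiply ρ3 by -2.
  [ 1  0  1/2  -5/2 ]
  [ 0  1    0     4 ]
  [ 0  0    1    -1 ]
Subtract 1/2 times ρ3 from ρ1.
  [ 1  0  0  -2 ]
  [ 0  1  0   4 ]
  [ 0  0  1  -1 ]

4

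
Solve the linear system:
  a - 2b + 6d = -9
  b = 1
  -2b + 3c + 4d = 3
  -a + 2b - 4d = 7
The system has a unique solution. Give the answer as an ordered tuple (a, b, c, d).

Form the augmented matrix and row-reduce:
  [  1  -2  0   6  |  -9 ]
  [  0   1  0   0  |   1 ]
  [  0  -2  3   4  |   3 ]
  [ -1   2  0  -4  |   7 ]
Add R1 to R4.
  [ 1  -2  0  6  |  -9 ]
  [ 0   1  0  0  |   1 ]
  [ 0  -2  3  4  |   3 ]
  [ 0   0  0  2  |  -2 ]
Add 2 times R2 to R3.
  [ 1  -2  0  6  |  -9 ]
  [ 0   1  0  0  |   1 ]
  [ 0   0  3  4  |   5 ]
  [ 0   0  0  2  |  -2 ]
Multiply R3 by 1/3.
  [ 1  -2  0    6  |   -9 ]
  [ 0   1  0    0  |    1 ]
  [ 0   0  1  4/3  |  5/3 ]
  [ 0   0  0    2  |   -2 ]
Multiply R4 by 1/2.
  [ 1  -2  0    6  |   -9 ]
  [ 0   1  0    0  |    1 ]
  [ 0   0  1  4/3  |  5/3 ]
  [ 0   0  0    1  |   -1 ]
Subtract 4/3 times R4 from R3.
  [ 1  -2  0  6  |  -9 ]
  [ 0   1  0  0  |   1 ]
  [ 0   0  1  0  |   3 ]
  [ 0   0  0  1  |  -1 ]
Subtract 6 times R4 from R1.
  [ 1  -2  0  0  |  -3 ]
  [ 0   1  0  0  |   1 ]
  [ 0   0  1  0  |   3 ]
  [ 0   0  0  1  |  -1 ]
Add 2 times R2 to R1.
  [ 1  0  0  0  |  -1 ]
  [ 0  1  0  0  |   1 ]
  [ 0  0  1  0  |   3 ]
  [ 0  0  0  1  |  -1 ]
Reading off the last column: a = -1, b = 1, c = 3, d = -1.

(-1, 1, 3, -1)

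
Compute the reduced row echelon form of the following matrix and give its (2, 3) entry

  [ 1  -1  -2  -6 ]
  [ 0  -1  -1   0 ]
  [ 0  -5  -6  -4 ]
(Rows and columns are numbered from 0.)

Multiply R2 by -1.
Add 5 times R2 to R3.
Multiply R3 by -1.
Subtract R3 from R2.
Add 2 times R3 to R1.
Add R2 to R1.

4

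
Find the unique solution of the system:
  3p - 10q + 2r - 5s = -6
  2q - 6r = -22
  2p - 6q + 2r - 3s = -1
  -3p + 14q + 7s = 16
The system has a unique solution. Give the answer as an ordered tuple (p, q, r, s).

Form the augmented matrix and row-reduce:
  [  3  -10   2  -5  |   -6 ]
  [  0    2  -6   0  |  -22 ]
  [  2   -6   2  -3  |   -1 ]
  [ -3   14   0   7  |   16 ]
r1 := 1/3·r1
  [  1  -10/3  2/3  -5/3  |   -2 ]
  [  0      2   -6     0  |  -22 ]
  [  2     -6    2    -3  |   -1 ]
  [ -3     14    0     7  |   16 ]
r3 := r3 − 2·r1
  [  1  -10/3  2/3  -5/3  |   -2 ]
  [  0      2   -6     0  |  -22 ]
  [  0    2/3  2/3   1/3  |    3 ]
  [ -3     14    0     7  |   16 ]
r4 := r4 + 3·r1
  [ 1  -10/3  2/3  -5/3  |   -2 ]
  [ 0      2   -6     0  |  -22 ]
  [ 0    2/3  2/3   1/3  |    3 ]
  [ 0      4    2     2  |   10 ]
r2 := 1/2·r2
  [ 1  -10/3  2/3  -5/3  |   -2 ]
  [ 0      1   -3     0  |  -11 ]
  [ 0    2/3  2/3   1/3  |    3 ]
  [ 0      4    2     2  |   10 ]
r3 := r3 − 2/3·r2
  [ 1  -10/3  2/3  -5/3  |    -2 ]
  [ 0      1   -3     0  |   -11 ]
  [ 0      0  8/3   1/3  |  31/3 ]
  [ 0      4    2     2  |    10 ]
r4 := r4 − 4·r2
  [ 1  -10/3  2/3  -5/3  |    -2 ]
  [ 0      1   -3     0  |   -11 ]
  [ 0      0  8/3   1/3  |  31/3 ]
  [ 0      0   14     2  |    54 ]
r3 := 3/8·r3
  [ 1  -10/3  2/3  -5/3  |    -2 ]
  [ 0      1   -3     0  |   -11 ]
  [ 0      0    1   1/8  |  31/8 ]
  [ 0      0   14     2  |    54 ]
r4 := r4 − 14·r3
  [ 1  -10/3  2/3  -5/3  |    -2 ]
  [ 0      1   -3     0  |   -11 ]
  [ 0      0    1   1/8  |  31/8 ]
  [ 0      0    0   1/4  |  -1/4 ]
r4 := 4·r4
  [ 1  -10/3  2/3  -5/3  |    -2 ]
  [ 0      1   -3     0  |   -11 ]
  [ 0      0    1   1/8  |  31/8 ]
  [ 0      0    0     1  |    -1 ]
r3 := r3 − 1/8·r4
  [ 1  -10/3  2/3  -5/3  |   -2 ]
  [ 0      1   -3     0  |  -11 ]
  [ 0      0    1     0  |    4 ]
  [ 0      0    0     1  |   -1 ]
r1 := r1 + 5/3·r4
  [ 1  -10/3  2/3  0  |  -11/3 ]
  [ 0      1   -3  0  |    -11 ]
  [ 0      0    1  0  |      4 ]
  [ 0      0    0  1  |     -1 ]
r2 := r2 + 3·r3
  [ 1  -10/3  2/3  0  |  -11/3 ]
  [ 0      1    0  0  |      1 ]
  [ 0      0    1  0  |      4 ]
  [ 0      0    0  1  |     -1 ]
r1 := r1 − 2/3·r3
  [ 1  -10/3  0  0  |  -19/3 ]
  [ 0      1  0  0  |      1 ]
  [ 0      0  1  0  |      4 ]
  [ 0      0  0  1  |     -1 ]
r1 := r1 + 10/3·r2
  [ 1  0  0  0  |  -3 ]
  [ 0  1  0  0  |   1 ]
  [ 0  0  1  0  |   4 ]
  [ 0  0  0  1  |  -1 ]
Reading off the last column: p = -3, q = 1, r = 4, s = -1.

(-3, 1, 4, -1)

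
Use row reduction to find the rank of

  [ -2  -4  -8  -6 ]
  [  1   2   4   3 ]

Multiply r1 by -1/2.
  [ 1  2  4  3 ]
  [ 1  2  4  3 ]
Subtract r1 from r2.
  [ 1  2  4  3 ]
  [ 0  0  0  0 ]
The reduced form has 1 nonzero row.

rank = 1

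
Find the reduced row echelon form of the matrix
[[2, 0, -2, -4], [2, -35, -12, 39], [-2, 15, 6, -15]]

ρ1 → 1/2·ρ1
  [  1    0   -1   -2 ]
  [  2  -35  -12   39 ]
  [ -2   15    6  -15 ]
ρ2 → ρ2 − 2·ρ1
  [  1    0   -1   -2 ]
  [  0  -35  -10   43 ]
  [ -2   15    6  -15 ]
ρ3 → ρ3 + 2·ρ1
  [ 1    0   -1   -2 ]
  [ 0  -35  -10   43 ]
  [ 0   15    4  -19 ]
ρ2 → -1/35·ρ2
  [ 1   0   -1      -2 ]
  [ 0   1  2/7  -43/35 ]
  [ 0  15    4     -19 ]
ρ3 → ρ3 − 15·ρ2
  [ 1  0    -1      -2 ]
  [ 0  1   2/7  -43/35 ]
  [ 0  0  -2/7    -4/7 ]
ρ3 → -7/2·ρ3
  [ 1  0   -1      -2 ]
  [ 0  1  2/7  -43/35 ]
  [ 0  0    1       2 ]
ρ2 → ρ2 − 2/7·ρ3
  [ 1  0  -1    -2 ]
  [ 0  1   0  -9/5 ]
  [ 0  0   1     2 ]
ρ1 → ρ1 + ρ3
  [ 1  0  0     0 ]
  [ 0  1  0  -9/5 ]
  [ 0  0  1     2 ]

[[1, 0, 0, 0], [0, 1, 0, -9/5], [0, 0, 1, 2]]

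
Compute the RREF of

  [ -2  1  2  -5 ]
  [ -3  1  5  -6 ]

[[1, 0, -3, 1], [0, 1, -4, -3]]

ρ1 → -1/2·ρ1
  [  1  -1/2  -1  5/2 ]
  [ -3     1   5   -6 ]
ρ2 → ρ2 + 3·ρ1
  [ 1  -1/2  -1  5/2 ]
  [ 0  -1/2   2  3/2 ]
ρ2 → -2·ρ2
  [ 1  -1/2  -1  5/2 ]
  [ 0     1  -4   -3 ]
ρ1 → ρ1 + 1/2·ρ2
  [ 1  0  -3   1 ]
  [ 0  1  -4  -3 ]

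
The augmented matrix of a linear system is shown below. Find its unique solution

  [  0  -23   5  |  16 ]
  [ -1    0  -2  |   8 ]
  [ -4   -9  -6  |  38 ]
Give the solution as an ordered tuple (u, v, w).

(4, -2, -6)

r1 <-> r2
  [ -1    0  -2  |   8 ]
  [  0  -23   5  |  16 ]
  [ -4   -9  -6  |  38 ]
r1 → -1·r1
  [  1    0   2  |  -8 ]
  [  0  -23   5  |  16 ]
  [ -4   -9  -6  |  38 ]
r3 → r3 + 4·r1
  [ 1    0  2  |  -8 ]
  [ 0  -23  5  |  16 ]
  [ 0   -9  2  |   6 ]
r2 → -1/23·r2
  [ 1   0      2  |      -8 ]
  [ 0   1  -5/23  |  -16/23 ]
  [ 0  -9      2  |       6 ]
r3 → r3 + 9·r2
  [ 1  0      2  |      -8 ]
  [ 0  1  -5/23  |  -16/23 ]
  [ 0  0   1/23  |   -6/23 ]
r3 → 23·r3
  [ 1  0      2  |      -8 ]
  [ 0  1  -5/23  |  -16/23 ]
  [ 0  0      1  |      -6 ]
r2 → r2 + 5/23·r3
  [ 1  0  2  |  -8 ]
  [ 0  1  0  |  -2 ]
  [ 0  0  1  |  -6 ]
r1 → r1 − 2·r3
  [ 1  0  0  |   4 ]
  [ 0  1  0  |  -2 ]
  [ 0  0  1  |  -6 ]
Reading off the last column: u = 4, v = -2, w = -6.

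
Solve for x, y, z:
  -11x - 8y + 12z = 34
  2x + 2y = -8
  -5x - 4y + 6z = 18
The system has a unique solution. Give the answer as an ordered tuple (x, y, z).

(2, -6, 2/3)

Form the augmented matrix and row-reduce:
  [ -11  -8  12  |  34 ]
  [   2   2   0  |  -8 ]
  [  -5  -4   6  |  18 ]
r1 := -1/11·r1
  [  1  8/11  -12/11  |  -34/11 ]
  [  2     2       0  |      -8 ]
  [ -5    -4       6  |      18 ]
r2 := r2 − 2·r1
  [  1  8/11  -12/11  |  -34/11 ]
  [  0  6/11   24/11  |  -20/11 ]
  [ -5    -4       6  |      18 ]
r3 := r3 + 5·r1
  [ 1   8/11  -12/11  |  -34/11 ]
  [ 0   6/11   24/11  |  -20/11 ]
  [ 0  -4/11    6/11  |   28/11 ]
r2 := 11/6·r2
  [ 1   8/11  -12/11  |  -34/11 ]
  [ 0      1       4  |   -10/3 ]
  [ 0  -4/11    6/11  |   28/11 ]
r3 := r3 + 4/11·r2
  [ 1  8/11  -12/11  |  -34/11 ]
  [ 0     1       4  |   -10/3 ]
  [ 0     0       2  |     4/3 ]
r3 := 1/2·r3
  [ 1  8/11  -12/11  |  -34/11 ]
  [ 0     1       4  |   -10/3 ]
  [ 0     0       1  |     2/3 ]
r2 := r2 − 4·r3
  [ 1  8/11  -12/11  |  -34/11 ]
  [ 0     1       0  |      -6 ]
  [ 0     0       1  |     2/3 ]
r1 := r1 + 12/11·r3
  [ 1  8/11  0  |  -26/11 ]
  [ 0     1  0  |      -6 ]
  [ 0     0  1  |     2/3 ]
r1 := r1 − 8/11·r2
  [ 1  0  0  |    2 ]
  [ 0  1  0  |   -6 ]
  [ 0  0  1  |  2/3 ]
Reading off the last column: x = 2, y = -6, z = 2/3.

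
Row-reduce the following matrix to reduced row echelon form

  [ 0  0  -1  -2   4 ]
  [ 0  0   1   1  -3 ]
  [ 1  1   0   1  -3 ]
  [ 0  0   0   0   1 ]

R1 <-> R3
  [ 1  1   0   1  -3 ]
  [ 0  0   1   1  -3 ]
  [ 0  0  -1  -2   4 ]
  [ 0  0   0   0   1 ]
R3 → R3 + R2
  [ 1  1  0   1  -3 ]
  [ 0  0  1   1  -3 ]
  [ 0  0  0  -1   1 ]
  [ 0  0  0   0   1 ]
R3 → -1·R3
  [ 1  1  0  1  -3 ]
  [ 0  0  1  1  -3 ]
  [ 0  0  0  1  -1 ]
  [ 0  0  0  0   1 ]
R3 → R3 + R4
  [ 1  1  0  1  -3 ]
  [ 0  0  1  1  -3 ]
  [ 0  0  0  1   0 ]
  [ 0  0  0  0   1 ]
R2 → R2 + 3·R4
  [ 1  1  0  1  -3 ]
  [ 0  0  1  1   0 ]
  [ 0  0  0  1   0 ]
  [ 0  0  0  0   1 ]
R1 → R1 + 3·R4
  [ 1  1  0  1  0 ]
  [ 0  0  1  1  0 ]
  [ 0  0  0  1  0 ]
  [ 0  0  0  0  1 ]
R2 → R2 − R3
  [ 1  1  0  1  0 ]
  [ 0  0  1  0  0 ]
  [ 0  0  0  1  0 ]
  [ 0  0  0  0  1 ]
R1 → R1 − R3
  [ 1  1  0  0  0 ]
  [ 0  0  1  0  0 ]
  [ 0  0  0  1  0 ]
  [ 0  0  0  0  1 ]

[[1, 1, 0, 0, 0], [0, 0, 1, 0, 0], [0, 0, 0, 1, 0], [0, 0, 0, 0, 1]]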